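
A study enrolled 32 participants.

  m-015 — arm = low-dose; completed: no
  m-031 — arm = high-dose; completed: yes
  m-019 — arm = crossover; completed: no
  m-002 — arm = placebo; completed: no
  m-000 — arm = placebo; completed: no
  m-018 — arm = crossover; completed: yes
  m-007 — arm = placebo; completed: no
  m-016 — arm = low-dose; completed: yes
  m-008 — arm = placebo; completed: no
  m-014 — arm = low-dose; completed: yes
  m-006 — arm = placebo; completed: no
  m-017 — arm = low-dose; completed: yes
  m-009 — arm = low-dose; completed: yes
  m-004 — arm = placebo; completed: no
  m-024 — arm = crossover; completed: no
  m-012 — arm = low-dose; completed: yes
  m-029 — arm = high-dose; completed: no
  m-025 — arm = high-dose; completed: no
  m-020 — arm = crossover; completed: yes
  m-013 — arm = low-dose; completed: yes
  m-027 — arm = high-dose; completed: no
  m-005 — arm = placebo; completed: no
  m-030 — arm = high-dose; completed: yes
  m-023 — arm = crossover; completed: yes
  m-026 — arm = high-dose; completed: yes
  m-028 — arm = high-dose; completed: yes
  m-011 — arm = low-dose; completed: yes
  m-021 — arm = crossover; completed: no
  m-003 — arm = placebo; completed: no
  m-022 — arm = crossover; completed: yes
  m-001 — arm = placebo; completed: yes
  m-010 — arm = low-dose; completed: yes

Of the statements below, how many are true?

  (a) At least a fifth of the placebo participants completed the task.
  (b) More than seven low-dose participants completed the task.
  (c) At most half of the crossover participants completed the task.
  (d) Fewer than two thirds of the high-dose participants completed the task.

(a) placebo: |A| = 9, |A ∩ B| = 1; needs |A ∩ B| / |A| ≥ 1/5 — false.
(b) low-dose: |A| = 9, |A ∩ B| = 8; needs |A ∩ B| > 7 — true.
(c) crossover: |A| = 7, |A ∩ B| = 4; needs |A ∩ B| ≤ |A ∖ B| — false.
(d) high-dose: |A| = 7, |A ∩ B| = 4; needs |A ∩ B| / |A| < 2/3 — true.

2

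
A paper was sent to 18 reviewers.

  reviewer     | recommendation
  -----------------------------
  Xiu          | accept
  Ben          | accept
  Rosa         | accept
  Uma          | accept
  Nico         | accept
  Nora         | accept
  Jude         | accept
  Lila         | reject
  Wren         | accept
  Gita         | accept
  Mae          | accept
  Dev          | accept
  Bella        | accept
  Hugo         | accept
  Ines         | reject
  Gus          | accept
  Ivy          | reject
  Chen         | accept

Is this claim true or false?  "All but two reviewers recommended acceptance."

'All but two reviewers recommended acceptance' holds iff |A ∖ B| = 2.
|A| = 18, |A ∩ B| = 15, |A ∖ B| = 3.
|A ∖ B| = 3, so the statement is false.

False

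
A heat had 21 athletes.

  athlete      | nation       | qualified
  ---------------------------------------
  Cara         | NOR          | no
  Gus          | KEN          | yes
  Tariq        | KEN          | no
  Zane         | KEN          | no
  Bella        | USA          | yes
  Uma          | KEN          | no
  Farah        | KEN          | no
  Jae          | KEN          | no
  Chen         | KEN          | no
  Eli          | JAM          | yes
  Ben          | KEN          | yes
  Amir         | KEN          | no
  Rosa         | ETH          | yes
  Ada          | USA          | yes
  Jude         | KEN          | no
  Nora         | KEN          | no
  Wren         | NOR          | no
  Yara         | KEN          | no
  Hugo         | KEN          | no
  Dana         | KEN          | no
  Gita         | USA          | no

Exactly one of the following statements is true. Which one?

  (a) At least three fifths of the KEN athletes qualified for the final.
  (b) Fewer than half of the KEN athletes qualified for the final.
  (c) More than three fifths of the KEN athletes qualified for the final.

|A| = 14, |A ∩ B| = 2, |A ∖ B| = 12.
(a) requires |A ∩ B| / |A| ≥ 3/5: false.
(b) requires |A ∩ B| < |A ∖ B|: true.
(c) requires |A ∩ B| / |A| > 3/5: false.

(b)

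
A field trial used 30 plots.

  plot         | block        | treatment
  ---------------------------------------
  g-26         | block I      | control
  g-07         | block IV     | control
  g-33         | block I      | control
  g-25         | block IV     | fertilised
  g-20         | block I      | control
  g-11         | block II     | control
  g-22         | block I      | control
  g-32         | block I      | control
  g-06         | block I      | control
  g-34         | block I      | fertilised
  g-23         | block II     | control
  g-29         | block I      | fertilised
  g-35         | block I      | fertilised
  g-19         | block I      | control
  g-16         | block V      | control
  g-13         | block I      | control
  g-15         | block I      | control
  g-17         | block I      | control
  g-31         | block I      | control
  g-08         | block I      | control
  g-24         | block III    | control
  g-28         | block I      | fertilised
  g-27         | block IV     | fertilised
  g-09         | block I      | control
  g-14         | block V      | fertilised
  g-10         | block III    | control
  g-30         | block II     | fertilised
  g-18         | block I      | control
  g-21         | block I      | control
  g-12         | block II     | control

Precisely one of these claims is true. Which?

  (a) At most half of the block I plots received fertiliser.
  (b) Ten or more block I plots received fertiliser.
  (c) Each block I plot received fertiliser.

|A| = 19, |A ∩ B| = 4, |A ∖ B| = 15.
(a) requires |A ∩ B| ≤ |A ∖ B|: true.
(b) requires |A ∩ B| ≥ 10: false.
(c) requires A ⊆ B, i.e. every element of A is in B (|A ∖ B| = 0): false.

(a)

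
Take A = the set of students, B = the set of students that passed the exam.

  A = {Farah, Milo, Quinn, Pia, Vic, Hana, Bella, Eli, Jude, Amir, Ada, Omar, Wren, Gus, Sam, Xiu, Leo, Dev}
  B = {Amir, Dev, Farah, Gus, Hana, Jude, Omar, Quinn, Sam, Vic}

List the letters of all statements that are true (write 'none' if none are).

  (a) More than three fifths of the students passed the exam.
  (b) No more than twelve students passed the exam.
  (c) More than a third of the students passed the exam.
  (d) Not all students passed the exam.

|A| = 18, |A ∩ B| = 10, |A ∖ B| = 8.
(a) |A ∩ B| / |A| > 3/5: fails.
(b) |A ∩ B| ≤ 12: holds.
(c) |A ∩ B| / |A| > 1/3: holds.
(d) A ⊄ B (|A ∖ B| ≥ 1): holds.

(b), (c), (d)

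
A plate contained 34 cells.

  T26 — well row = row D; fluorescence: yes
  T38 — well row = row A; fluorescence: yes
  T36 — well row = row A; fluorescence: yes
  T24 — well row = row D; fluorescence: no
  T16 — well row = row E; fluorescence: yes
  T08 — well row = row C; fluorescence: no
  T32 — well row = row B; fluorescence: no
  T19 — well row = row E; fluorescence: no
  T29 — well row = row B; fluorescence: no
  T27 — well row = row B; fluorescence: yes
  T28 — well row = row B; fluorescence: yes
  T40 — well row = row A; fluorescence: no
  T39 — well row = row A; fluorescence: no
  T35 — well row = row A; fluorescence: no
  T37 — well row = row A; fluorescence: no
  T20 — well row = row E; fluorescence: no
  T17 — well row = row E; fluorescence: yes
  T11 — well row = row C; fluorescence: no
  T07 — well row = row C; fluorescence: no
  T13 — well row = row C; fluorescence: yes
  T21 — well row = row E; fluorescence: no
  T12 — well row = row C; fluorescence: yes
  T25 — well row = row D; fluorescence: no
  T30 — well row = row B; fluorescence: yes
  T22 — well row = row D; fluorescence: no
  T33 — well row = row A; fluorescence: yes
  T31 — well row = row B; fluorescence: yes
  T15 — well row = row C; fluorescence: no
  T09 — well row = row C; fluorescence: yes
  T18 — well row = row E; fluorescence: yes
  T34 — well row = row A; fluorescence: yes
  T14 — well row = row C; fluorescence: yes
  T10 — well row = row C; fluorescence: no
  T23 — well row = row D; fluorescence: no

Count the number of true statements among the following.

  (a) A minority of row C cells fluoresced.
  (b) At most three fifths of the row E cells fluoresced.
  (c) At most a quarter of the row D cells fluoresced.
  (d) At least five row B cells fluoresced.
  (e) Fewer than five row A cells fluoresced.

(a) row C: |A| = 9, |A ∩ B| = 4; needs |A ∩ B| < |A ∖ B| — true.
(b) row E: |A| = 6, |A ∩ B| = 3; needs |A ∩ B| / |A| ≤ 3/5 — true.
(c) row D: |A| = 5, |A ∩ B| = 1; needs |A ∩ B| / |A| ≤ 1/4 — true.
(d) row B: |A| = 6, |A ∩ B| = 4; needs |A ∩ B| ≥ 5 — false.
(e) row A: |A| = 8, |A ∩ B| = 4; needs |A ∩ B| < 5 — true.

4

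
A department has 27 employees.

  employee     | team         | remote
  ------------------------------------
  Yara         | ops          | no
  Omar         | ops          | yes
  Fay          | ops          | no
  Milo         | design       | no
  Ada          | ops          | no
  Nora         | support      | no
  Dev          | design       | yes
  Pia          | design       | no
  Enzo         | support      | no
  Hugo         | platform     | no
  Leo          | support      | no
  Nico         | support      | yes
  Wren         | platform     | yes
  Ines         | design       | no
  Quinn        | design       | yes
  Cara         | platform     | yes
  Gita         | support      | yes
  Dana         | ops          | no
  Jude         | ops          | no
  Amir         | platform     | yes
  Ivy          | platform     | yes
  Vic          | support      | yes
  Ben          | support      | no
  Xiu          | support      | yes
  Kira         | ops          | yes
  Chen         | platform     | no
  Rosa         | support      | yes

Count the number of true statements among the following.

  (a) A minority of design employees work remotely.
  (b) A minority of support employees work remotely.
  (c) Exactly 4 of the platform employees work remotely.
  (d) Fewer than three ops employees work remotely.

(a) design: |A| = 5, |A ∩ B| = 2; needs |A ∩ B| < |A ∖ B| — true.
(b) support: |A| = 9, |A ∩ B| = 5; needs |A ∩ B| < |A ∖ B| — false.
(c) platform: |A| = 6, |A ∩ B| = 4; needs |A ∩ B| = 4 — true.
(d) ops: |A| = 7, |A ∩ B| = 2; needs |A ∩ B| < 3 — true.

3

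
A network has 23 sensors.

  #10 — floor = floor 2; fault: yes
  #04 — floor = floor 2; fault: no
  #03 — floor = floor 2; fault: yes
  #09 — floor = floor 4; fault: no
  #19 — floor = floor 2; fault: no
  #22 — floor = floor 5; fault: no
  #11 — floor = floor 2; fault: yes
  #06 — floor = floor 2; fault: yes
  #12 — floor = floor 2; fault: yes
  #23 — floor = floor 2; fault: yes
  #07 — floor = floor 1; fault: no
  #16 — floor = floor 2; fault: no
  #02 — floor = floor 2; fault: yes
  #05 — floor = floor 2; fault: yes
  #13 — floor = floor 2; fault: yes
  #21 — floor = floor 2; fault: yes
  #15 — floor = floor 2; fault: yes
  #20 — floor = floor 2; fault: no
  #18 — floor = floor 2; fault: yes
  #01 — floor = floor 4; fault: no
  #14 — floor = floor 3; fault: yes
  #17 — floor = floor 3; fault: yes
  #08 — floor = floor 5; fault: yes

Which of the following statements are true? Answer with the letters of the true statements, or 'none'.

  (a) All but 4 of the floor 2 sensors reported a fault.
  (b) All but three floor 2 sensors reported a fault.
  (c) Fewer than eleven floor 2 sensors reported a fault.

|A| = 16, |A ∩ B| = 12, |A ∖ B| = 4.
(a) |A ∖ B| = 4: holds.
(b) |A ∖ B| = 3: fails.
(c) |A ∩ B| < 11: fails.

(a)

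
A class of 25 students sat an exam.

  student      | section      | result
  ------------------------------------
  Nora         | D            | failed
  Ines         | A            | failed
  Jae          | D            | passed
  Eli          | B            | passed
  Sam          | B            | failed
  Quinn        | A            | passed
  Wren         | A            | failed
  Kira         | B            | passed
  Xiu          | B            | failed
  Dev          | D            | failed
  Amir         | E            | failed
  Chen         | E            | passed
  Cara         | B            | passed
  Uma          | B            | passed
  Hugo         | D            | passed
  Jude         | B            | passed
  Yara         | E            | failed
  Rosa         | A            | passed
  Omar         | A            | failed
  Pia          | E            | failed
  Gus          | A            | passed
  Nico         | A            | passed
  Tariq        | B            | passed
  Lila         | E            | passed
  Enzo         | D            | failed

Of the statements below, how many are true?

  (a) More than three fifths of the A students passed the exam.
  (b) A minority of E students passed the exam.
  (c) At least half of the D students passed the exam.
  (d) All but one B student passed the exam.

(a) A: |A| = 7, |A ∩ B| = 4; needs |A ∩ B| / |A| > 3/5 — false.
(b) E: |A| = 5, |A ∩ B| = 2; needs |A ∩ B| < |A ∖ B| — true.
(c) D: |A| = 5, |A ∩ B| = 2; needs |A ∩ B| ≥ |A ∖ B| — false.
(d) B: |A| = 8, |A ∩ B| = 6; needs |A ∖ B| = 1 — false.

1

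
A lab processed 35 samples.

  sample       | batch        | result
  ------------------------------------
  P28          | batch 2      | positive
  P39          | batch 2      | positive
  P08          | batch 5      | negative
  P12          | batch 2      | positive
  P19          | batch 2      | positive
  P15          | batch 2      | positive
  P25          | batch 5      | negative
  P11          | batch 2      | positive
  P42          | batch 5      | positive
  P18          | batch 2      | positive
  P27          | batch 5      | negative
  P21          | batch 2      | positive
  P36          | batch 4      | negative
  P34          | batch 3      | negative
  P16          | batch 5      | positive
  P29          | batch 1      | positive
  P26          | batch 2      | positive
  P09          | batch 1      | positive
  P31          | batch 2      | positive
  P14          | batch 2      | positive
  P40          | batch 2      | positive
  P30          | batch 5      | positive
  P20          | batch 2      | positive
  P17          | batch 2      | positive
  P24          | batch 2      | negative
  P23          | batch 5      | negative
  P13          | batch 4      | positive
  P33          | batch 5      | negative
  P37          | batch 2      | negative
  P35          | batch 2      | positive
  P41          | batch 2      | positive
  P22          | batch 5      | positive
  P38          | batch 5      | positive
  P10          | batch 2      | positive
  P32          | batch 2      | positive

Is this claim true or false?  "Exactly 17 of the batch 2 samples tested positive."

The determiner here denotes the relation: |A ∩ B| = 17.
|A| = 20, |A ∩ B| = 18, |A ∖ B| = 2.
|A ∩ B| = 18, so the statement is false.

False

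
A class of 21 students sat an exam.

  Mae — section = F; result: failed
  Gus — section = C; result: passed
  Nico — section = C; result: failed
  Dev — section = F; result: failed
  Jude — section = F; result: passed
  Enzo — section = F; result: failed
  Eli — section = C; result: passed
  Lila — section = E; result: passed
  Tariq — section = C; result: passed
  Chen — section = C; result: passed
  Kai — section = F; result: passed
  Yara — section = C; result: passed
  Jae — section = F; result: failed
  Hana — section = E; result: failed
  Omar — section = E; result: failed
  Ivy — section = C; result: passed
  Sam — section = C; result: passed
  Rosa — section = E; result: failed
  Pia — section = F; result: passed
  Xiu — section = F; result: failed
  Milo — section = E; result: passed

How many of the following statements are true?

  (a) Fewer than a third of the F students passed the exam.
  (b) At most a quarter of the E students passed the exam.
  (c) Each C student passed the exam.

0

(a) F: |A| = 8, |A ∩ B| = 3; needs |A ∩ B| / |A| < 1/3 — false.
(b) E: |A| = 5, |A ∩ B| = 2; needs |A ∩ B| / |A| ≤ 1/4 — false.
(c) C: |A| = 8, |A ∩ B| = 7; needs A ⊆ B, i.e. every element of A is in B (|A ∖ B| = 0) — false.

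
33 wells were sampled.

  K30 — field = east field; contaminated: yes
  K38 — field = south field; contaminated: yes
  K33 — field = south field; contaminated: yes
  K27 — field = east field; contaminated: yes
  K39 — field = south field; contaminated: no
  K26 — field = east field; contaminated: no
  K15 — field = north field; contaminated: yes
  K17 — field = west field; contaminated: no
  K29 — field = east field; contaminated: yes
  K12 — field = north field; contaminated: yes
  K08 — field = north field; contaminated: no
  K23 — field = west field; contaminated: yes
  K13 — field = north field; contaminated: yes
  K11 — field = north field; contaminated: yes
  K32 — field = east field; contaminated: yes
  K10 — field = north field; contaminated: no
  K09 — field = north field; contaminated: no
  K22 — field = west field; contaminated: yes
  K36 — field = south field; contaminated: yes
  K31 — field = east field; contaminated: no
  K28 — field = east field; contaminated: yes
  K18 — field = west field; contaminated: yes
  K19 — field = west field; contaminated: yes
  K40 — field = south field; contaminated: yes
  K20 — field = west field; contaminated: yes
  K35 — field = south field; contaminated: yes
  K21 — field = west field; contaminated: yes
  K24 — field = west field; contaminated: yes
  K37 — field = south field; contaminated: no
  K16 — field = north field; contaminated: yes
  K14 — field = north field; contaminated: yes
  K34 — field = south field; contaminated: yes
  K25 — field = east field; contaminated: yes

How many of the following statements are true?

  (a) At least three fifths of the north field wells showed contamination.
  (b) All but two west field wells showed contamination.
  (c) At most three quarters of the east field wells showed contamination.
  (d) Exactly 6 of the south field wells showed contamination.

3

(a) north field: |A| = 9, |A ∩ B| = 6; needs |A ∩ B| / |A| ≥ 3/5 — true.
(b) west field: |A| = 8, |A ∩ B| = 7; needs |A ∖ B| = 2 — false.
(c) east field: |A| = 8, |A ∩ B| = 6; needs |A ∩ B| / |A| ≤ 3/4 — true.
(d) south field: |A| = 8, |A ∩ B| = 6; needs |A ∩ B| = 6 — true.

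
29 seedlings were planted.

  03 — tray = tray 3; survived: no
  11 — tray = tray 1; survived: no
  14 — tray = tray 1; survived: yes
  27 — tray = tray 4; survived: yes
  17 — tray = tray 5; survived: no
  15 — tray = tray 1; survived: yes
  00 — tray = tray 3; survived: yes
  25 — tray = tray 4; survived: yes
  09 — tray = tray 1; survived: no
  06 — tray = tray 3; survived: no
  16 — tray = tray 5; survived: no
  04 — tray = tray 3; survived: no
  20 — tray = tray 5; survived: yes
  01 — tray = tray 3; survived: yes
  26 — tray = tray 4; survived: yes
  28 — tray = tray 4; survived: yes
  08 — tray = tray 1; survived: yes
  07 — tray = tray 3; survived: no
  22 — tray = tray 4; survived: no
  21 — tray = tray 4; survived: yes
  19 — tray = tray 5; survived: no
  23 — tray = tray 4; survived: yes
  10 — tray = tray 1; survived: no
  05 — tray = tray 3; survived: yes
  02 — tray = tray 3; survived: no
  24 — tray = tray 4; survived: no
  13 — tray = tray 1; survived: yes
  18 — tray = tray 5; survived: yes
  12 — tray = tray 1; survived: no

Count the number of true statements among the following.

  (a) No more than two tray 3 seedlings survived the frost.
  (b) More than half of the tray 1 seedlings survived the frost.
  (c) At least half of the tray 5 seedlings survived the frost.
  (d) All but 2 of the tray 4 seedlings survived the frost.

1

(a) tray 3: |A| = 8, |A ∩ B| = 3; needs |A ∩ B| ≤ 2 — false.
(b) tray 1: |A| = 8, |A ∩ B| = 4; needs |A ∩ B| > |A ∖ B| — false.
(c) tray 5: |A| = 5, |A ∩ B| = 2; needs |A ∩ B| ≥ |A ∖ B| — false.
(d) tray 4: |A| = 8, |A ∩ B| = 6; needs |A ∖ B| = 2 — true.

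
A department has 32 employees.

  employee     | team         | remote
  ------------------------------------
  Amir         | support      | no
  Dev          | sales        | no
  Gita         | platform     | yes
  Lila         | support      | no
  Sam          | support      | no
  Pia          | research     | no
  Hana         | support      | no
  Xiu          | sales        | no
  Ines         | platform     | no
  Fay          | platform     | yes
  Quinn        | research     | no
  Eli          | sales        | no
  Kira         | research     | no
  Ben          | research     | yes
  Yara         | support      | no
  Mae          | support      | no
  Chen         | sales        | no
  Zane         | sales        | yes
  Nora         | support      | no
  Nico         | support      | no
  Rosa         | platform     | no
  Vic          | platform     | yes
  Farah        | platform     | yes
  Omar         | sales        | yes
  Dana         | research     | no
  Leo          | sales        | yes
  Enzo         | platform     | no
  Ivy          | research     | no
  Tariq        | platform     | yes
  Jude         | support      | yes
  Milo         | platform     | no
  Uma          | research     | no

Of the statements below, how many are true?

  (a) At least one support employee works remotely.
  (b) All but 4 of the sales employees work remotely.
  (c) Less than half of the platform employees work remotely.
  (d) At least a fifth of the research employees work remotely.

2

(a) support: |A| = 9, |A ∩ B| = 1; needs A ∩ B ≠ ∅ (|A ∩ B| ≥ 1) — true.
(b) sales: |A| = 7, |A ∩ B| = 3; needs |A ∖ B| = 4 — true.
(c) platform: |A| = 9, |A ∩ B| = 5; needs |A ∩ B| < |A ∖ B| — false.
(d) research: |A| = 7, |A ∩ B| = 1; needs |A ∩ B| / |A| ≥ 1/5 — false.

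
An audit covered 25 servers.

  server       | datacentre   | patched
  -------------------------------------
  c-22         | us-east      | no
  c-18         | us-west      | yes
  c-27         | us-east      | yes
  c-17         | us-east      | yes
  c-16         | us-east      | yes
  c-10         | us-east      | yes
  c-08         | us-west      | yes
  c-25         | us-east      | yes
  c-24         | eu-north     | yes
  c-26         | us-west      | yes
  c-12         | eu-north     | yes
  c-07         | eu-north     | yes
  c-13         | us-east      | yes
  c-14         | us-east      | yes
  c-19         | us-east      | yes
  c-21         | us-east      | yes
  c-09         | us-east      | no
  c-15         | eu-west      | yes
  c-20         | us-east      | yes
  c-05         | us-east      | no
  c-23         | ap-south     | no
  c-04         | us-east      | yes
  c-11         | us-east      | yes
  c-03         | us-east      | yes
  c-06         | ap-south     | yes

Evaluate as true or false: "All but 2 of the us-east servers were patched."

Truth condition: |A ∖ B| = 2.
|A| = 16, |A ∩ B| = 13, |A ∖ B| = 3.
|A ∖ B| = 3, so the statement is false.

False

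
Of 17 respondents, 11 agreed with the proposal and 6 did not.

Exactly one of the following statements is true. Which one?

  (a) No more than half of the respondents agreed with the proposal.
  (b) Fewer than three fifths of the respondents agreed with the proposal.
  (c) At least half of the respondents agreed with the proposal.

|A| = 17, |A ∩ B| = 11, |A ∖ B| = 6.
(a) requires |A ∩ B| ≤ |A ∖ B|: false.
(b) requires |A ∩ B| / |A| < 3/5: false.
(c) requires |A ∩ B| ≥ |A ∖ B|: true.

(c)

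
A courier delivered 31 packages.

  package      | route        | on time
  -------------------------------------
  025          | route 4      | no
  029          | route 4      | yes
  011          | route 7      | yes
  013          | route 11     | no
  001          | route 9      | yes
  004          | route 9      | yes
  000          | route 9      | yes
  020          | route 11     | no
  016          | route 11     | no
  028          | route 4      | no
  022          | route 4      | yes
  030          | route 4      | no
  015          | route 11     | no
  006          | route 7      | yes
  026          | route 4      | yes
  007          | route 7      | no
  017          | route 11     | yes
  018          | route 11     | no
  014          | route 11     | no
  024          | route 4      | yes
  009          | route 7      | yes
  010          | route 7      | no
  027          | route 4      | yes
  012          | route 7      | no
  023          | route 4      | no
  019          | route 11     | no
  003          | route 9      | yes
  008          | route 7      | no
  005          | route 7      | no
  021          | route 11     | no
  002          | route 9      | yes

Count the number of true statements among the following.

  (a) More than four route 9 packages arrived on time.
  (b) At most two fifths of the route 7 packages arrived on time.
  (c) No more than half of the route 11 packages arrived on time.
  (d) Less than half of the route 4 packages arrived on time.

(a) route 9: |A| = 5, |A ∩ B| = 5; needs |A ∩ B| > 4 — true.
(b) route 7: |A| = 8, |A ∩ B| = 3; needs |A ∩ B| / |A| ≤ 2/5 — true.
(c) route 11: |A| = 9, |A ∩ B| = 1; needs |A ∩ B| ≤ |A ∖ B| — true.
(d) route 4: |A| = 9, |A ∩ B| = 5; needs |A ∩ B| < |A ∖ B| — false.

3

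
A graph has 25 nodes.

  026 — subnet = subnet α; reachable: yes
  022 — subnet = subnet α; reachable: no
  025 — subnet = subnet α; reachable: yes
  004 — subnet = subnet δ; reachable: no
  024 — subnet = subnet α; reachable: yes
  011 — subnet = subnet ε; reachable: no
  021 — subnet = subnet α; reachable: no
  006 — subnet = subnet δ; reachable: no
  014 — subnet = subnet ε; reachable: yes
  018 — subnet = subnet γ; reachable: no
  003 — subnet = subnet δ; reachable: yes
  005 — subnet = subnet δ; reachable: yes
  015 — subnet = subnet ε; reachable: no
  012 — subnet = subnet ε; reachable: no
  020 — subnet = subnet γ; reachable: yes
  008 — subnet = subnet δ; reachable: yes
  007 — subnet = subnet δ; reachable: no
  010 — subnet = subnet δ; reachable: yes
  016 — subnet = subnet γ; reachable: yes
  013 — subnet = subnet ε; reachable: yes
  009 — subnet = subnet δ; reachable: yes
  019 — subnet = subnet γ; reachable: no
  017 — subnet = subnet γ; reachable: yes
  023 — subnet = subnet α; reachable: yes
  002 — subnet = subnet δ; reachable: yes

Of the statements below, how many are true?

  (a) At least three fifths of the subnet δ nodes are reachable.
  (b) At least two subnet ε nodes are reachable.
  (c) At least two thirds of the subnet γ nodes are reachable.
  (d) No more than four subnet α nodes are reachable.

3

(a) subnet δ: |A| = 9, |A ∩ B| = 6; needs |A ∩ B| / |A| ≥ 3/5 — true.
(b) subnet ε: |A| = 5, |A ∩ B| = 2; needs |A ∩ B| ≥ 2 — true.
(c) subnet γ: |A| = 5, |A ∩ B| = 3; needs |A ∩ B| / |A| ≥ 2/3 — false.
(d) subnet α: |A| = 6, |A ∩ B| = 4; needs |A ∩ B| ≤ 4 — true.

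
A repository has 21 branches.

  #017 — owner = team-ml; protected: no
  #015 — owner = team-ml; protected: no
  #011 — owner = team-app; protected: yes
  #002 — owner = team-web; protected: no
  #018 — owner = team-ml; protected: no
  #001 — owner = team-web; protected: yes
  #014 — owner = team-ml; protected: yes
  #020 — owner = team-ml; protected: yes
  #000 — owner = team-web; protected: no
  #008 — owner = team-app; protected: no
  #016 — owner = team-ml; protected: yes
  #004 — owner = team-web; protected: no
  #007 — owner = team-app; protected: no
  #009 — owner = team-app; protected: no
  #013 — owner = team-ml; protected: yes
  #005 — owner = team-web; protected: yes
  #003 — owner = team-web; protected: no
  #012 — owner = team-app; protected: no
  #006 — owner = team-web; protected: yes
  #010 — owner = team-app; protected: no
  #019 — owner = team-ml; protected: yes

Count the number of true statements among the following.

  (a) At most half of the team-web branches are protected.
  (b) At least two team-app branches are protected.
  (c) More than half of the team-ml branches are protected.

2

(a) team-web: |A| = 7, |A ∩ B| = 3; needs |A ∩ B| ≤ |A ∖ B| — true.
(b) team-app: |A| = 6, |A ∩ B| = 1; needs |A ∩ B| ≥ 2 — false.
(c) team-ml: |A| = 8, |A ∩ B| = 5; needs |A ∩ B| > |A ∖ B| — true.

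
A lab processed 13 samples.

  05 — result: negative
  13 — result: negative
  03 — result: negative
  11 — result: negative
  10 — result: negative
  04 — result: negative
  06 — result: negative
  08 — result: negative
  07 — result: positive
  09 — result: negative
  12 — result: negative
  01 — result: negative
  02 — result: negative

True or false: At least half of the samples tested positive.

Truth condition: |A ∩ B| ≥ |A ∖ B|.
A (the restrictor) = {05, 13, 03, 11, 10, 04, 06, 08, 07, 09, 12, 01, 02}, |A| = 13.
A ∩ B = {07}, so |A ∩ B| = 1.
A ∖ B = {05, 13, 03, 11, 10, 04, 06, 08, 09, 12, 01, 02}, so |A ∖ B| = 12.
1 < 12, so the statement is false.

False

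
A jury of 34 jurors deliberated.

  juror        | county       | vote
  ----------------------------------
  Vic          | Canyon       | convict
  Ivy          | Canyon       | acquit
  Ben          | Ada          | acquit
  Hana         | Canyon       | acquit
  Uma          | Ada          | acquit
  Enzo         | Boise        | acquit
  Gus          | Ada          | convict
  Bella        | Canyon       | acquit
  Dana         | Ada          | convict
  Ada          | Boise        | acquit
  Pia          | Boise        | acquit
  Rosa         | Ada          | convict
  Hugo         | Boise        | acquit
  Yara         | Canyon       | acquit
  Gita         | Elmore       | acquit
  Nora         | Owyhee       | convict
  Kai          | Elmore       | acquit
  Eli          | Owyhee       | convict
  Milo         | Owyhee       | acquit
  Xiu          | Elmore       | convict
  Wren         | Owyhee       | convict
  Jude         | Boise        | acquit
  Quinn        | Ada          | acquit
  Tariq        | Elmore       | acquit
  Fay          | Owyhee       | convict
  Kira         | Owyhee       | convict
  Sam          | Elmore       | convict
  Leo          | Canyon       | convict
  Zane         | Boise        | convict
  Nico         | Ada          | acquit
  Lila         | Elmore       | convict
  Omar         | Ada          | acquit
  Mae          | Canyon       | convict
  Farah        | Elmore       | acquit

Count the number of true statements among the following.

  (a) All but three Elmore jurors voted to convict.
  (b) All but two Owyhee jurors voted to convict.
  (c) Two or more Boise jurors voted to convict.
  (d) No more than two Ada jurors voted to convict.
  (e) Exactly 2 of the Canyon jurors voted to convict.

0

(a) Elmore: |A| = 7, |A ∩ B| = 3; needs |A ∖ B| = 3 — false.
(b) Owyhee: |A| = 6, |A ∩ B| = 5; needs |A ∖ B| = 2 — false.
(c) Boise: |A| = 6, |A ∩ B| = 1; needs |A ∩ B| ≥ 2 — false.
(d) Ada: |A| = 8, |A ∩ B| = 3; needs |A ∩ B| ≤ 2 — false.
(e) Canyon: |A| = 7, |A ∩ B| = 3; needs |A ∩ B| = 2 — false.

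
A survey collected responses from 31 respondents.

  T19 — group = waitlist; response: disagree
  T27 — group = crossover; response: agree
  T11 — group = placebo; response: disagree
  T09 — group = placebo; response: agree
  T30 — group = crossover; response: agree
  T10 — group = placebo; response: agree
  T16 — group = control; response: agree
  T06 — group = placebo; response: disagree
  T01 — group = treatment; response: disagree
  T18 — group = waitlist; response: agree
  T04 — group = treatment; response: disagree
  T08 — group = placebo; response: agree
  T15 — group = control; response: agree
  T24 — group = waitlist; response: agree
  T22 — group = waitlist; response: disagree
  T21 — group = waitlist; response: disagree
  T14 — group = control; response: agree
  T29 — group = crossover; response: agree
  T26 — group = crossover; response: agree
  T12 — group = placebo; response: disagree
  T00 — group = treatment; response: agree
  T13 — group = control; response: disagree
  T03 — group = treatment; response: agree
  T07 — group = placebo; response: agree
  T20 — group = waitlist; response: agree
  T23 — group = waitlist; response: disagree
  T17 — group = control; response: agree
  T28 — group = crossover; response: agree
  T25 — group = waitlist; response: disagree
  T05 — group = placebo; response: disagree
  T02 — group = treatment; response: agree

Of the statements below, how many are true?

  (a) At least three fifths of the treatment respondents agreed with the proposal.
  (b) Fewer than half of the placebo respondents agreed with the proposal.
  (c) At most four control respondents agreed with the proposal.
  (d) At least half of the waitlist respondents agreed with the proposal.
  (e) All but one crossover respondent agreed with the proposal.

2

(a) treatment: |A| = 5, |A ∩ B| = 3; needs |A ∩ B| / |A| ≥ 3/5 — true.
(b) placebo: |A| = 8, |A ∩ B| = 4; needs |A ∩ B| < |A ∖ B| — false.
(c) control: |A| = 5, |A ∩ B| = 4; needs |A ∩ B| ≤ 4 — true.
(d) waitlist: |A| = 8, |A ∩ B| = 3; needs |A ∩ B| ≥ |A ∖ B| — false.
(e) crossover: |A| = 5, |A ∩ B| = 5; needs |A ∖ B| = 1 — false.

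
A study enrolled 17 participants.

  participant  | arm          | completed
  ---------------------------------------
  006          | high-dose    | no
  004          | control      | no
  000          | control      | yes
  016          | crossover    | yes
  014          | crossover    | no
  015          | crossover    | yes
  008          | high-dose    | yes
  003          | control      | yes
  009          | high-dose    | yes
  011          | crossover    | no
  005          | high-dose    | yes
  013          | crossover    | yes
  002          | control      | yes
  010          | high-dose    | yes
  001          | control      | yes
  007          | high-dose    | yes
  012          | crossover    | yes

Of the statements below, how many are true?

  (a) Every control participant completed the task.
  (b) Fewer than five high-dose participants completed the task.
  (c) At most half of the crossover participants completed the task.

(a) control: |A| = 5, |A ∩ B| = 4; needs A ⊆ B, i.e. every element of A is in B (|A ∖ B| = 0) — false.
(b) high-dose: |A| = 6, |A ∩ B| = 5; needs |A ∩ B| < 5 — false.
(c) crossover: |A| = 6, |A ∩ B| = 4; needs |A ∩ B| ≤ |A ∖ B| — false.

0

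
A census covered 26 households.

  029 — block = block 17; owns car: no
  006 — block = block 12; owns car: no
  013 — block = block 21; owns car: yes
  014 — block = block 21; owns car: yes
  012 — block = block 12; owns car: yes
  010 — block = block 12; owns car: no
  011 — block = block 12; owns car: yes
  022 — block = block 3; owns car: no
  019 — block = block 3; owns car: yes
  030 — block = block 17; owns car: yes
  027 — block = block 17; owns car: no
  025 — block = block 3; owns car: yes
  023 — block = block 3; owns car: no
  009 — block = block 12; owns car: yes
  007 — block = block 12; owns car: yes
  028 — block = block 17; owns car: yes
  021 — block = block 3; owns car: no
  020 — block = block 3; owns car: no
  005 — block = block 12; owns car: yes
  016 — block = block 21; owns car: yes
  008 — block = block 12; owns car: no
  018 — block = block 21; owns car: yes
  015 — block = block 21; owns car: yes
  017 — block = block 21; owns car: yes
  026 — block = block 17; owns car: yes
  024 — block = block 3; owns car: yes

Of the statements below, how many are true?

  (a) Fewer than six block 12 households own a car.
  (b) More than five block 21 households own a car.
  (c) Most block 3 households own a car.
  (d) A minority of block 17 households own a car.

2

(a) block 12: |A| = 8, |A ∩ B| = 5; needs |A ∩ B| < 6 — true.
(b) block 21: |A| = 6, |A ∩ B| = 6; needs |A ∩ B| > 5 — true.
(c) block 3: |A| = 7, |A ∩ B| = 3; needs |A ∩ B| > |A ∖ B| — false.
(d) block 17: |A| = 5, |A ∩ B| = 3; needs |A ∩ B| < |A ∖ B| — false.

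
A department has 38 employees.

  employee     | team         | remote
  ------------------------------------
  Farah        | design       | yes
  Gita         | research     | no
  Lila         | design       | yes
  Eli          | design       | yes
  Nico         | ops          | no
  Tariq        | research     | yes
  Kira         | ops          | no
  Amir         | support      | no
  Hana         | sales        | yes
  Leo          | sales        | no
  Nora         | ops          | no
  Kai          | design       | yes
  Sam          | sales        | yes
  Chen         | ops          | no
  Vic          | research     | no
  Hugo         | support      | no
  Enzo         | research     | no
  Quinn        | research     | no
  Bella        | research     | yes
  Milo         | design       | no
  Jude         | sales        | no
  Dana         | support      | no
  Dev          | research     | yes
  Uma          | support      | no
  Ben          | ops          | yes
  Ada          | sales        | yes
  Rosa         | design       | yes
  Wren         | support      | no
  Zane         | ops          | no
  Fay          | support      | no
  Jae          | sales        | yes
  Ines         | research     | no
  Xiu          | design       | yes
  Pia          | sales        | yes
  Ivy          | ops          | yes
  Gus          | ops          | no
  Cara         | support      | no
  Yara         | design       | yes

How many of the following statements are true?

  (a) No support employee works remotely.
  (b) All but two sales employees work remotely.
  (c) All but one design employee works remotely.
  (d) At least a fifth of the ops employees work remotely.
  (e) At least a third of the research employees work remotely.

5

(a) support: |A| = 7, |A ∩ B| = 0; needs A ∩ B = ∅ (|A ∩ B| = 0) — true.
(b) sales: |A| = 7, |A ∩ B| = 5; needs |A ∖ B| = 2 — true.
(c) design: |A| = 8, |A ∩ B| = 7; needs |A ∖ B| = 1 — true.
(d) ops: |A| = 8, |A ∩ B| = 2; needs |A ∩ B| / |A| ≥ 1/5 — true.
(e) research: |A| = 8, |A ∩ B| = 3; needs |A ∩ B| / |A| ≥ 1/3 — true.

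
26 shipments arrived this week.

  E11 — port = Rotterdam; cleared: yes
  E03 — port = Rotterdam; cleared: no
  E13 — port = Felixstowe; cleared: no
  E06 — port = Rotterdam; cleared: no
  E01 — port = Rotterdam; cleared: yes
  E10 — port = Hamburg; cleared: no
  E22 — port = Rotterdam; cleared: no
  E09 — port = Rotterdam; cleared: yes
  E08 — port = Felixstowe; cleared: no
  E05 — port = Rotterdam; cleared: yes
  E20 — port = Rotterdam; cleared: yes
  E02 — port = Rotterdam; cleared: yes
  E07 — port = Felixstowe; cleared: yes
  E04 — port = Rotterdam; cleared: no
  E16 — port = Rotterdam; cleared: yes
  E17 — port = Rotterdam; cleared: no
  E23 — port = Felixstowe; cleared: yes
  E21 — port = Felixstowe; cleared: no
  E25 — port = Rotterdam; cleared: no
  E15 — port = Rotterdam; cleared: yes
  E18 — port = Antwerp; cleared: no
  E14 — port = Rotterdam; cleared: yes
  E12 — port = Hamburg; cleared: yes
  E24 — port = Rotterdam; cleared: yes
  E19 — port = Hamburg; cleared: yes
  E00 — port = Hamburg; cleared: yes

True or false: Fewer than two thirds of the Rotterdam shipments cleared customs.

True

'Fewer than two thirds of the Rotterdam shipments cleared customs' holds iff |A ∩ B| / |A| < 2/3.
|A| = 16, |A ∩ B| = 10, |A ∖ B| = 6.
|A ∩ B|/|A| = 10/16, so the statement is true.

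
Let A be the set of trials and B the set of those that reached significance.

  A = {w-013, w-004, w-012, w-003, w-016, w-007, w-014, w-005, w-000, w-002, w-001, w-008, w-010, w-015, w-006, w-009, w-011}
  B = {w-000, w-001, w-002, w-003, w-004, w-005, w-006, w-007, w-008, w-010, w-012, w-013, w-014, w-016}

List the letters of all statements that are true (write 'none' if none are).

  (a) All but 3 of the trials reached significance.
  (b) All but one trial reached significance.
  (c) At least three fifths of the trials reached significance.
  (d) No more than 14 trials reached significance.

|A| = 17, |A ∩ B| = 14, |A ∖ B| = 3.
(a) |A ∖ B| = 3: holds.
(b) |A ∖ B| = 1: fails.
(c) |A ∩ B| / |A| ≥ 3/5: holds.
(d) |A ∩ B| ≤ 14: holds.

(a), (c), (d)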